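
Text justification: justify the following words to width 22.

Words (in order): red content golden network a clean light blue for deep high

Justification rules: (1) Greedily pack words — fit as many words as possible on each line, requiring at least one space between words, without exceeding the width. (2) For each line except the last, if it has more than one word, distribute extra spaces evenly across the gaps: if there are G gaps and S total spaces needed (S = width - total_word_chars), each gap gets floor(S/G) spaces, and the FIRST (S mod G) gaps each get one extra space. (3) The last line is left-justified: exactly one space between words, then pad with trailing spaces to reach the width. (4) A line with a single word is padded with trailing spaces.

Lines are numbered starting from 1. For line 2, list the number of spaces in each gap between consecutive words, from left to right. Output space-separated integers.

Answer: 2 1 1

Derivation:
Line 1: ['red', 'content', 'golden'] (min_width=18, slack=4)
Line 2: ['network', 'a', 'clean', 'light'] (min_width=21, slack=1)
Line 3: ['blue', 'for', 'deep', 'high'] (min_width=18, slack=4)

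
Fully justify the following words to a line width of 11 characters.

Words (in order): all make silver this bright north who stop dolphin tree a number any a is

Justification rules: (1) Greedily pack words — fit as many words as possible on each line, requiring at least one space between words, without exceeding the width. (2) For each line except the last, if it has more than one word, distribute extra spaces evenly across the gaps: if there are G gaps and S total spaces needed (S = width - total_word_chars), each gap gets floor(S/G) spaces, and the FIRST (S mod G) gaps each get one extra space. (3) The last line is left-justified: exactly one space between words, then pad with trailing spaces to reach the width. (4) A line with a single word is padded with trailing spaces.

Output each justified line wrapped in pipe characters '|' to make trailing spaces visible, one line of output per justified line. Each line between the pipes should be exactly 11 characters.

Line 1: ['all', 'make'] (min_width=8, slack=3)
Line 2: ['silver', 'this'] (min_width=11, slack=0)
Line 3: ['bright'] (min_width=6, slack=5)
Line 4: ['north', 'who'] (min_width=9, slack=2)
Line 5: ['stop'] (min_width=4, slack=7)
Line 6: ['dolphin'] (min_width=7, slack=4)
Line 7: ['tree', 'a'] (min_width=6, slack=5)
Line 8: ['number', 'any'] (min_width=10, slack=1)
Line 9: ['a', 'is'] (min_width=4, slack=7)

Answer: |all    make|
|silver this|
|bright     |
|north   who|
|stop       |
|dolphin    |
|tree      a|
|number  any|
|a is       |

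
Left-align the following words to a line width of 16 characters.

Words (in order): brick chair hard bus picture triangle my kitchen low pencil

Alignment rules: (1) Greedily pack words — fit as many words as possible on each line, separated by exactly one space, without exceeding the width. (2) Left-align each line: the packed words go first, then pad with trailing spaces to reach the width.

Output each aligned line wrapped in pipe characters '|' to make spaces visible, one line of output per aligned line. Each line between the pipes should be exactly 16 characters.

Answer: |brick chair hard|
|bus picture     |
|triangle my     |
|kitchen low     |
|pencil          |

Derivation:
Line 1: ['brick', 'chair', 'hard'] (min_width=16, slack=0)
Line 2: ['bus', 'picture'] (min_width=11, slack=5)
Line 3: ['triangle', 'my'] (min_width=11, slack=5)
Line 4: ['kitchen', 'low'] (min_width=11, slack=5)
Line 5: ['pencil'] (min_width=6, slack=10)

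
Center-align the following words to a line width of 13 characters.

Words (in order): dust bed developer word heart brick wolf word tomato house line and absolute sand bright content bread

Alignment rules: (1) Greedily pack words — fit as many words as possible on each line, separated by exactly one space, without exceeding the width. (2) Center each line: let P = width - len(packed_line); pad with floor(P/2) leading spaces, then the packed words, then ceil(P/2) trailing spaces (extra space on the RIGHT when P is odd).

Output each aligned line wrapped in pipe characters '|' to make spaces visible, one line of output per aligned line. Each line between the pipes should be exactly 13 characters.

Line 1: ['dust', 'bed'] (min_width=8, slack=5)
Line 2: ['developer'] (min_width=9, slack=4)
Line 3: ['word', 'heart'] (min_width=10, slack=3)
Line 4: ['brick', 'wolf'] (min_width=10, slack=3)
Line 5: ['word', 'tomato'] (min_width=11, slack=2)
Line 6: ['house', 'line'] (min_width=10, slack=3)
Line 7: ['and', 'absolute'] (min_width=12, slack=1)
Line 8: ['sand', 'bright'] (min_width=11, slack=2)
Line 9: ['content', 'bread'] (min_width=13, slack=0)

Answer: |  dust bed   |
|  developer  |
| word heart  |
| brick wolf  |
| word tomato |
| house line  |
|and absolute |
| sand bright |
|content bread|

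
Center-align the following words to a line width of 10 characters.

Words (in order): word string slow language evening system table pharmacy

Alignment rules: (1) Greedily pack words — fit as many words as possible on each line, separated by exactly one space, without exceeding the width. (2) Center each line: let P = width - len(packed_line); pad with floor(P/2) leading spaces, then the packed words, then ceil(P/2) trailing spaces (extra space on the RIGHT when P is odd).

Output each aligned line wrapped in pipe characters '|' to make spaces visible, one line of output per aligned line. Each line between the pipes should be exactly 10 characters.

Line 1: ['word'] (min_width=4, slack=6)
Line 2: ['string'] (min_width=6, slack=4)
Line 3: ['slow'] (min_width=4, slack=6)
Line 4: ['language'] (min_width=8, slack=2)
Line 5: ['evening'] (min_width=7, slack=3)
Line 6: ['system'] (min_width=6, slack=4)
Line 7: ['table'] (min_width=5, slack=5)
Line 8: ['pharmacy'] (min_width=8, slack=2)

Answer: |   word   |
|  string  |
|   slow   |
| language |
| evening  |
|  system  |
|  table   |
| pharmacy |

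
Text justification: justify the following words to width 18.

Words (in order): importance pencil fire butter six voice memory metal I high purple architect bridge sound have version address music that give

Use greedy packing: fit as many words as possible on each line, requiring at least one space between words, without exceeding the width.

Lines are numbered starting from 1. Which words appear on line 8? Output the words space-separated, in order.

Line 1: ['importance', 'pencil'] (min_width=17, slack=1)
Line 2: ['fire', 'butter', 'six'] (min_width=15, slack=3)
Line 3: ['voice', 'memory', 'metal'] (min_width=18, slack=0)
Line 4: ['I', 'high', 'purple'] (min_width=13, slack=5)
Line 5: ['architect', 'bridge'] (min_width=16, slack=2)
Line 6: ['sound', 'have', 'version'] (min_width=18, slack=0)
Line 7: ['address', 'music', 'that'] (min_width=18, slack=0)
Line 8: ['give'] (min_width=4, slack=14)

Answer: give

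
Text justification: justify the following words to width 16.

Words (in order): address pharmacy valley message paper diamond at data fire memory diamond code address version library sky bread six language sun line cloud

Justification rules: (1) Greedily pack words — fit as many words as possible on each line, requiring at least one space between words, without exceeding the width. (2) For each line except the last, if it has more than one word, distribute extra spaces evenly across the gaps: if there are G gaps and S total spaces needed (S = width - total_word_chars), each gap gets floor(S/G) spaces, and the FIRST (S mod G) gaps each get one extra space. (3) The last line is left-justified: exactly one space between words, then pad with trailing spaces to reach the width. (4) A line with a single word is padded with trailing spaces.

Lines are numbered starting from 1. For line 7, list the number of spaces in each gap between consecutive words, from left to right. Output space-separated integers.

Line 1: ['address', 'pharmacy'] (min_width=16, slack=0)
Line 2: ['valley', 'message'] (min_width=14, slack=2)
Line 3: ['paper', 'diamond', 'at'] (min_width=16, slack=0)
Line 4: ['data', 'fire', 'memory'] (min_width=16, slack=0)
Line 5: ['diamond', 'code'] (min_width=12, slack=4)
Line 6: ['address', 'version'] (min_width=15, slack=1)
Line 7: ['library', 'sky'] (min_width=11, slack=5)
Line 8: ['bread', 'six'] (min_width=9, slack=7)
Line 9: ['language', 'sun'] (min_width=12, slack=4)
Line 10: ['line', 'cloud'] (min_width=10, slack=6)

Answer: 6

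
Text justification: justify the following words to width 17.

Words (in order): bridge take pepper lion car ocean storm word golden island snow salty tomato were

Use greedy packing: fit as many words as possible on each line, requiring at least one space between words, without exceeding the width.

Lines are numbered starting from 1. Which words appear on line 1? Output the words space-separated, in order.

Answer: bridge take

Derivation:
Line 1: ['bridge', 'take'] (min_width=11, slack=6)
Line 2: ['pepper', 'lion', 'car'] (min_width=15, slack=2)
Line 3: ['ocean', 'storm', 'word'] (min_width=16, slack=1)
Line 4: ['golden', 'island'] (min_width=13, slack=4)
Line 5: ['snow', 'salty', 'tomato'] (min_width=17, slack=0)
Line 6: ['were'] (min_width=4, slack=13)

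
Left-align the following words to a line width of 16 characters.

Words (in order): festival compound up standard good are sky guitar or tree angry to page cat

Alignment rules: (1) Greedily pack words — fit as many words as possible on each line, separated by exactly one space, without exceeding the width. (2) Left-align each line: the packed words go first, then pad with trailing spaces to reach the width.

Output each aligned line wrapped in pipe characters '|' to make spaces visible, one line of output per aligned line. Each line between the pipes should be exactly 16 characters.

Answer: |festival        |
|compound up     |
|standard good   |
|are sky guitar  |
|or tree angry to|
|page cat        |

Derivation:
Line 1: ['festival'] (min_width=8, slack=8)
Line 2: ['compound', 'up'] (min_width=11, slack=5)
Line 3: ['standard', 'good'] (min_width=13, slack=3)
Line 4: ['are', 'sky', 'guitar'] (min_width=14, slack=2)
Line 5: ['or', 'tree', 'angry', 'to'] (min_width=16, slack=0)
Line 6: ['page', 'cat'] (min_width=8, slack=8)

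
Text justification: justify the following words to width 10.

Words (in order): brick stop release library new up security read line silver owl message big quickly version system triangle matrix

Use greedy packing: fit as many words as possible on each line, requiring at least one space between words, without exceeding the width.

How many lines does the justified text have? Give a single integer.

Answer: 14

Derivation:
Line 1: ['brick', 'stop'] (min_width=10, slack=0)
Line 2: ['release'] (min_width=7, slack=3)
Line 3: ['library'] (min_width=7, slack=3)
Line 4: ['new', 'up'] (min_width=6, slack=4)
Line 5: ['security'] (min_width=8, slack=2)
Line 6: ['read', 'line'] (min_width=9, slack=1)
Line 7: ['silver', 'owl'] (min_width=10, slack=0)
Line 8: ['message'] (min_width=7, slack=3)
Line 9: ['big'] (min_width=3, slack=7)
Line 10: ['quickly'] (min_width=7, slack=3)
Line 11: ['version'] (min_width=7, slack=3)
Line 12: ['system'] (min_width=6, slack=4)
Line 13: ['triangle'] (min_width=8, slack=2)
Line 14: ['matrix'] (min_width=6, slack=4)
Total lines: 14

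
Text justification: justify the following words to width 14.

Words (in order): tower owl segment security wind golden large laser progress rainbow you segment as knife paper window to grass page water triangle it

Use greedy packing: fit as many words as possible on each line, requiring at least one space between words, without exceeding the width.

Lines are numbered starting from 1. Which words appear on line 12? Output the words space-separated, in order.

Line 1: ['tower', 'owl'] (min_width=9, slack=5)
Line 2: ['segment'] (min_width=7, slack=7)
Line 3: ['security', 'wind'] (min_width=13, slack=1)
Line 4: ['golden', 'large'] (min_width=12, slack=2)
Line 5: ['laser', 'progress'] (min_width=14, slack=0)
Line 6: ['rainbow', 'you'] (min_width=11, slack=3)
Line 7: ['segment', 'as'] (min_width=10, slack=4)
Line 8: ['knife', 'paper'] (min_width=11, slack=3)
Line 9: ['window', 'to'] (min_width=9, slack=5)
Line 10: ['grass', 'page'] (min_width=10, slack=4)
Line 11: ['water', 'triangle'] (min_width=14, slack=0)
Line 12: ['it'] (min_width=2, slack=12)

Answer: it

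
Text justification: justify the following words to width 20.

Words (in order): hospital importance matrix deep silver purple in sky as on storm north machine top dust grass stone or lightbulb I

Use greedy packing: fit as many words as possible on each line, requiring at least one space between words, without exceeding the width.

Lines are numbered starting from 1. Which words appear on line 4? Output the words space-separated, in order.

Answer: storm north machine

Derivation:
Line 1: ['hospital', 'importance'] (min_width=19, slack=1)
Line 2: ['matrix', 'deep', 'silver'] (min_width=18, slack=2)
Line 3: ['purple', 'in', 'sky', 'as', 'on'] (min_width=19, slack=1)
Line 4: ['storm', 'north', 'machine'] (min_width=19, slack=1)
Line 5: ['top', 'dust', 'grass', 'stone'] (min_width=20, slack=0)
Line 6: ['or', 'lightbulb', 'I'] (min_width=14, slack=6)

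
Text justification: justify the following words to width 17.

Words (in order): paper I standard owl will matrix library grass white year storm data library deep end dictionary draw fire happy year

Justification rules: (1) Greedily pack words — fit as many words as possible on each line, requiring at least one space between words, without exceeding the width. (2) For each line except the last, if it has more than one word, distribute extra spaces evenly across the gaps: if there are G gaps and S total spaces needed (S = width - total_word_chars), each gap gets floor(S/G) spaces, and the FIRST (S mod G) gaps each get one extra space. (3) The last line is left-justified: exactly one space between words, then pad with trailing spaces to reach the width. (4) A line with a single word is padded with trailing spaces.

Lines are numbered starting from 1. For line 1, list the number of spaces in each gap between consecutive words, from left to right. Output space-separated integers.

Line 1: ['paper', 'I', 'standard'] (min_width=16, slack=1)
Line 2: ['owl', 'will', 'matrix'] (min_width=15, slack=2)
Line 3: ['library', 'grass'] (min_width=13, slack=4)
Line 4: ['white', 'year', 'storm'] (min_width=16, slack=1)
Line 5: ['data', 'library', 'deep'] (min_width=17, slack=0)
Line 6: ['end', 'dictionary'] (min_width=14, slack=3)
Line 7: ['draw', 'fire', 'happy'] (min_width=15, slack=2)
Line 8: ['year'] (min_width=4, slack=13)

Answer: 2 1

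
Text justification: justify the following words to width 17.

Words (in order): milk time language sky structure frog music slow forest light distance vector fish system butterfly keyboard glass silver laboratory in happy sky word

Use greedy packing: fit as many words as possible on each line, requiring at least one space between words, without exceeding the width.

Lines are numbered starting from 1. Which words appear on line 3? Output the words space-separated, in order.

Answer: structure frog

Derivation:
Line 1: ['milk', 'time'] (min_width=9, slack=8)
Line 2: ['language', 'sky'] (min_width=12, slack=5)
Line 3: ['structure', 'frog'] (min_width=14, slack=3)
Line 4: ['music', 'slow', 'forest'] (min_width=17, slack=0)
Line 5: ['light', 'distance'] (min_width=14, slack=3)
Line 6: ['vector', 'fish'] (min_width=11, slack=6)
Line 7: ['system', 'butterfly'] (min_width=16, slack=1)
Line 8: ['keyboard', 'glass'] (min_width=14, slack=3)
Line 9: ['silver', 'laboratory'] (min_width=17, slack=0)
Line 10: ['in', 'happy', 'sky', 'word'] (min_width=17, slack=0)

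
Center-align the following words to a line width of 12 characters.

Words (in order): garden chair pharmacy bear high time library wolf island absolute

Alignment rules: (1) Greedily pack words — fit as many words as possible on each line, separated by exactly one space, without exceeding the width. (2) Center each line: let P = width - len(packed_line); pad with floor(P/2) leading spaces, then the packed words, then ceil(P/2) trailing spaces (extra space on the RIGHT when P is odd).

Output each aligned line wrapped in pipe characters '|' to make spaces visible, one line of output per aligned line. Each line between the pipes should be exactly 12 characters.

Answer: |garden chair|
|  pharmacy  |
| bear high  |
|time library|
|wolf island |
|  absolute  |

Derivation:
Line 1: ['garden', 'chair'] (min_width=12, slack=0)
Line 2: ['pharmacy'] (min_width=8, slack=4)
Line 3: ['bear', 'high'] (min_width=9, slack=3)
Line 4: ['time', 'library'] (min_width=12, slack=0)
Line 5: ['wolf', 'island'] (min_width=11, slack=1)
Line 6: ['absolute'] (min_width=8, slack=4)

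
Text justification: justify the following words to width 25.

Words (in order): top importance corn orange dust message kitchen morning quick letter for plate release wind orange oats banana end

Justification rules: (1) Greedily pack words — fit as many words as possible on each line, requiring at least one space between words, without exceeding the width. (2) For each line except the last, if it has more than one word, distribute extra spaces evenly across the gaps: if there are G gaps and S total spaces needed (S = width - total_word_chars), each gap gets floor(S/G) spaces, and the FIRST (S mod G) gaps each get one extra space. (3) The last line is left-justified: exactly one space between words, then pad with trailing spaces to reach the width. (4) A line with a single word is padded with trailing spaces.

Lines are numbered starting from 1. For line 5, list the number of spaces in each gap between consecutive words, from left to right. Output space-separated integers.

Answer: 2 2 1

Derivation:
Line 1: ['top', 'importance', 'corn'] (min_width=19, slack=6)
Line 2: ['orange', 'dust', 'message'] (min_width=19, slack=6)
Line 3: ['kitchen', 'morning', 'quick'] (min_width=21, slack=4)
Line 4: ['letter', 'for', 'plate', 'release'] (min_width=24, slack=1)
Line 5: ['wind', 'orange', 'oats', 'banana'] (min_width=23, slack=2)
Line 6: ['end'] (min_width=3, slack=22)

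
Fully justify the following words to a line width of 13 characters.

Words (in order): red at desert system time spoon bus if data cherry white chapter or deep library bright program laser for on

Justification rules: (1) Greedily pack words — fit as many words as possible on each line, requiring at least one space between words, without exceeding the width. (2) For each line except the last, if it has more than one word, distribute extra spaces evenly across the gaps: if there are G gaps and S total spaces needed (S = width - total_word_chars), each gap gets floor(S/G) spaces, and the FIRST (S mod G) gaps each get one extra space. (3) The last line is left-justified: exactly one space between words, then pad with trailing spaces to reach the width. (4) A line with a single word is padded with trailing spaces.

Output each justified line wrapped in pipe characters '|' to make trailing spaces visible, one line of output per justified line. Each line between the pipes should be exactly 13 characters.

Line 1: ['red', 'at', 'desert'] (min_width=13, slack=0)
Line 2: ['system', 'time'] (min_width=11, slack=2)
Line 3: ['spoon', 'bus', 'if'] (min_width=12, slack=1)
Line 4: ['data', 'cherry'] (min_width=11, slack=2)
Line 5: ['white', 'chapter'] (min_width=13, slack=0)
Line 6: ['or', 'deep'] (min_width=7, slack=6)
Line 7: ['library'] (min_width=7, slack=6)
Line 8: ['bright'] (min_width=6, slack=7)
Line 9: ['program', 'laser'] (min_width=13, slack=0)
Line 10: ['for', 'on'] (min_width=6, slack=7)

Answer: |red at desert|
|system   time|
|spoon  bus if|
|data   cherry|
|white chapter|
|or       deep|
|library      |
|bright       |
|program laser|
|for on       |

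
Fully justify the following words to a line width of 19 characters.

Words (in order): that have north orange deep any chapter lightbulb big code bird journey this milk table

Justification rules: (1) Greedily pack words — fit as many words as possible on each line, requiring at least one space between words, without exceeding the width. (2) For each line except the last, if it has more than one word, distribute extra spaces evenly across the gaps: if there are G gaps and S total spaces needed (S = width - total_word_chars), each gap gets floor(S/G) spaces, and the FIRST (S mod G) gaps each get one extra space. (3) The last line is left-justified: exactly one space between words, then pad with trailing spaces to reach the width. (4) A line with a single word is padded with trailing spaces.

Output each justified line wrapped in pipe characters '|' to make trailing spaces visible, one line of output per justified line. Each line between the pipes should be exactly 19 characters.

Answer: |that   have   north|
|orange   deep   any|
|chapter   lightbulb|
|big    code    bird|
|journey  this  milk|
|table              |

Derivation:
Line 1: ['that', 'have', 'north'] (min_width=15, slack=4)
Line 2: ['orange', 'deep', 'any'] (min_width=15, slack=4)
Line 3: ['chapter', 'lightbulb'] (min_width=17, slack=2)
Line 4: ['big', 'code', 'bird'] (min_width=13, slack=6)
Line 5: ['journey', 'this', 'milk'] (min_width=17, slack=2)
Line 6: ['table'] (min_width=5, slack=14)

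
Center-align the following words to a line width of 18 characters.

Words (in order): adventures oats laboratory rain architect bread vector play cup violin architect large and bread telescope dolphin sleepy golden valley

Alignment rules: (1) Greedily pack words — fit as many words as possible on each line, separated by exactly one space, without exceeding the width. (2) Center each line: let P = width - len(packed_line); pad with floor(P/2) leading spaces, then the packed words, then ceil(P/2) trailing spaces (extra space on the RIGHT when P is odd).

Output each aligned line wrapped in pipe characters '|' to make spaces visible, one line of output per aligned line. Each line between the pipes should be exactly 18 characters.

Line 1: ['adventures', 'oats'] (min_width=15, slack=3)
Line 2: ['laboratory', 'rain'] (min_width=15, slack=3)
Line 3: ['architect', 'bread'] (min_width=15, slack=3)
Line 4: ['vector', 'play', 'cup'] (min_width=15, slack=3)
Line 5: ['violin', 'architect'] (min_width=16, slack=2)
Line 6: ['large', 'and', 'bread'] (min_width=15, slack=3)
Line 7: ['telescope', 'dolphin'] (min_width=17, slack=1)
Line 8: ['sleepy', 'golden'] (min_width=13, slack=5)
Line 9: ['valley'] (min_width=6, slack=12)

Answer: | adventures oats  |
| laboratory rain  |
| architect bread  |
| vector play cup  |
| violin architect |
| large and bread  |
|telescope dolphin |
|  sleepy golden   |
|      valley      |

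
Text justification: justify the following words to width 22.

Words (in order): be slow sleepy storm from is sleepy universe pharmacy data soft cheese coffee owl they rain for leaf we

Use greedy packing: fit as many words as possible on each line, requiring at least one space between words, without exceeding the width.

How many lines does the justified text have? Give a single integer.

Line 1: ['be', 'slow', 'sleepy', 'storm'] (min_width=20, slack=2)
Line 2: ['from', 'is', 'sleepy'] (min_width=14, slack=8)
Line 3: ['universe', 'pharmacy', 'data'] (min_width=22, slack=0)
Line 4: ['soft', 'cheese', 'coffee', 'owl'] (min_width=22, slack=0)
Line 5: ['they', 'rain', 'for', 'leaf', 'we'] (min_width=21, slack=1)
Total lines: 5

Answer: 5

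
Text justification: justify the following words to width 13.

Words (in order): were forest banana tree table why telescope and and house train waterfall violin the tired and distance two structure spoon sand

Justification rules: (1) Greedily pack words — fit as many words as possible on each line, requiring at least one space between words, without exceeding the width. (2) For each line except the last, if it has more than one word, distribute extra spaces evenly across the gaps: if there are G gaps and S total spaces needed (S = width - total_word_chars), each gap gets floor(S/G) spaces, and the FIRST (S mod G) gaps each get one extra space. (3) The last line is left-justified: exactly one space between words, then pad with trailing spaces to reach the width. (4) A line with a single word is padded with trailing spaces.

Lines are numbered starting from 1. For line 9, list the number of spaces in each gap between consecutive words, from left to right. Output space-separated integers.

Answer: 5

Derivation:
Line 1: ['were', 'forest'] (min_width=11, slack=2)
Line 2: ['banana', 'tree'] (min_width=11, slack=2)
Line 3: ['table', 'why'] (min_width=9, slack=4)
Line 4: ['telescope', 'and'] (min_width=13, slack=0)
Line 5: ['and', 'house'] (min_width=9, slack=4)
Line 6: ['train'] (min_width=5, slack=8)
Line 7: ['waterfall'] (min_width=9, slack=4)
Line 8: ['violin', 'the'] (min_width=10, slack=3)
Line 9: ['tired', 'and'] (min_width=9, slack=4)
Line 10: ['distance', 'two'] (min_width=12, slack=1)
Line 11: ['structure'] (min_width=9, slack=4)
Line 12: ['spoon', 'sand'] (min_width=10, slack=3)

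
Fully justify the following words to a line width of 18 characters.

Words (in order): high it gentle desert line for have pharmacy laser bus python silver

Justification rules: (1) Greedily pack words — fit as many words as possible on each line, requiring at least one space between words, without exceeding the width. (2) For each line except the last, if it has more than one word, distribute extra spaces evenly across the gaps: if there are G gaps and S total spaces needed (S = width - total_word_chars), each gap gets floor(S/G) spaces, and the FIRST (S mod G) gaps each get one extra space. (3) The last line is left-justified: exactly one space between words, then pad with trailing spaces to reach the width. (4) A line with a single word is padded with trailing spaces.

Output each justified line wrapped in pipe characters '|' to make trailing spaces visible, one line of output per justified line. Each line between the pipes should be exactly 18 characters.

Line 1: ['high', 'it', 'gentle'] (min_width=14, slack=4)
Line 2: ['desert', 'line', 'for'] (min_width=15, slack=3)
Line 3: ['have', 'pharmacy'] (min_width=13, slack=5)
Line 4: ['laser', 'bus', 'python'] (min_width=16, slack=2)
Line 5: ['silver'] (min_width=6, slack=12)

Answer: |high   it   gentle|
|desert   line  for|
|have      pharmacy|
|laser  bus  python|
|silver            |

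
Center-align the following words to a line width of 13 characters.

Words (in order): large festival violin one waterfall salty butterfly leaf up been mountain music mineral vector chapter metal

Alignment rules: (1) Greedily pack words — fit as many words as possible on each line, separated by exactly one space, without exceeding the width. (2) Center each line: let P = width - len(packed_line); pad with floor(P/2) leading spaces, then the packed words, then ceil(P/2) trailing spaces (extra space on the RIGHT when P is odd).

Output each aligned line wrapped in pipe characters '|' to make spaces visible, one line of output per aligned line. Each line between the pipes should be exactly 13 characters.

Line 1: ['large'] (min_width=5, slack=8)
Line 2: ['festival'] (min_width=8, slack=5)
Line 3: ['violin', 'one'] (min_width=10, slack=3)
Line 4: ['waterfall'] (min_width=9, slack=4)
Line 5: ['salty'] (min_width=5, slack=8)
Line 6: ['butterfly'] (min_width=9, slack=4)
Line 7: ['leaf', 'up', 'been'] (min_width=12, slack=1)
Line 8: ['mountain'] (min_width=8, slack=5)
Line 9: ['music', 'mineral'] (min_width=13, slack=0)
Line 10: ['vector'] (min_width=6, slack=7)
Line 11: ['chapter', 'metal'] (min_width=13, slack=0)

Answer: |    large    |
|  festival   |
| violin one  |
|  waterfall  |
|    salty    |
|  butterfly  |
|leaf up been |
|  mountain   |
|music mineral|
|   vector    |
|chapter metal|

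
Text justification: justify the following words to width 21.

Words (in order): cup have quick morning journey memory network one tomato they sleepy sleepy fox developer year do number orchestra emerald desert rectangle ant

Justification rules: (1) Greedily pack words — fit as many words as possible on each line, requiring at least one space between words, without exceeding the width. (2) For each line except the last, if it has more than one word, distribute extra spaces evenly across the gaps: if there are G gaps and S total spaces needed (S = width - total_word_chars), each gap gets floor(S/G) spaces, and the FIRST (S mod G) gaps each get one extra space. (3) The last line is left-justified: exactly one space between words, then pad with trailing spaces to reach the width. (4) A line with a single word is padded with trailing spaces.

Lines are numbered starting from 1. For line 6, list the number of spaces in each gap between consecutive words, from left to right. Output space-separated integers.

Line 1: ['cup', 'have', 'quick'] (min_width=14, slack=7)
Line 2: ['morning', 'journey'] (min_width=15, slack=6)
Line 3: ['memory', 'network', 'one'] (min_width=18, slack=3)
Line 4: ['tomato', 'they', 'sleepy'] (min_width=18, slack=3)
Line 5: ['sleepy', 'fox', 'developer'] (min_width=20, slack=1)
Line 6: ['year', 'do', 'number'] (min_width=14, slack=7)
Line 7: ['orchestra', 'emerald'] (min_width=17, slack=4)
Line 8: ['desert', 'rectangle', 'ant'] (min_width=20, slack=1)

Answer: 5 4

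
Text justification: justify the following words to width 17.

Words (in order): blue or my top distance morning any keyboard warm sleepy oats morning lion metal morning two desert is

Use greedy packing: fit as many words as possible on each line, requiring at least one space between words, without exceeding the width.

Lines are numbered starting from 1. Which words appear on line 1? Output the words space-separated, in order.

Line 1: ['blue', 'or', 'my', 'top'] (min_width=14, slack=3)
Line 2: ['distance', 'morning'] (min_width=16, slack=1)
Line 3: ['any', 'keyboard', 'warm'] (min_width=17, slack=0)
Line 4: ['sleepy', 'oats'] (min_width=11, slack=6)
Line 5: ['morning', 'lion'] (min_width=12, slack=5)
Line 6: ['metal', 'morning', 'two'] (min_width=17, slack=0)
Line 7: ['desert', 'is'] (min_width=9, slack=8)

Answer: blue or my top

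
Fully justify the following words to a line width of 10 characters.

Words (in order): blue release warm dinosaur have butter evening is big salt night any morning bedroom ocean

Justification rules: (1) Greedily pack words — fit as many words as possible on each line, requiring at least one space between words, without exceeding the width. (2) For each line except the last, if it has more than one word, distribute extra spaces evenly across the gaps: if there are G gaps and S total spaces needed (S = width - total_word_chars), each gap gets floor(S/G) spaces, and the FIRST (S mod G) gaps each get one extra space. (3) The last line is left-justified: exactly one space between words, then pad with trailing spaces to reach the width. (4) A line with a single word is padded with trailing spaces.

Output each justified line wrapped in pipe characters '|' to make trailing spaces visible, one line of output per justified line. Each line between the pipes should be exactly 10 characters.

Line 1: ['blue'] (min_width=4, slack=6)
Line 2: ['release'] (min_width=7, slack=3)
Line 3: ['warm'] (min_width=4, slack=6)
Line 4: ['dinosaur'] (min_width=8, slack=2)
Line 5: ['have'] (min_width=4, slack=6)
Line 6: ['butter'] (min_width=6, slack=4)
Line 7: ['evening', 'is'] (min_width=10, slack=0)
Line 8: ['big', 'salt'] (min_width=8, slack=2)
Line 9: ['night', 'any'] (min_width=9, slack=1)
Line 10: ['morning'] (min_width=7, slack=3)
Line 11: ['bedroom'] (min_width=7, slack=3)
Line 12: ['ocean'] (min_width=5, slack=5)

Answer: |blue      |
|release   |
|warm      |
|dinosaur  |
|have      |
|butter    |
|evening is|
|big   salt|
|night  any|
|morning   |
|bedroom   |
|ocean     |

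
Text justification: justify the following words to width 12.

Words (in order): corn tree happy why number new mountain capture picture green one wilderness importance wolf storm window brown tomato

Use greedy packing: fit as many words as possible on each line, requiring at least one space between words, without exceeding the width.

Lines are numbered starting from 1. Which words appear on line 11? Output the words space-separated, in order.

Line 1: ['corn', 'tree'] (min_width=9, slack=3)
Line 2: ['happy', 'why'] (min_width=9, slack=3)
Line 3: ['number', 'new'] (min_width=10, slack=2)
Line 4: ['mountain'] (min_width=8, slack=4)
Line 5: ['capture'] (min_width=7, slack=5)
Line 6: ['picture'] (min_width=7, slack=5)
Line 7: ['green', 'one'] (min_width=9, slack=3)
Line 8: ['wilderness'] (min_width=10, slack=2)
Line 9: ['importance'] (min_width=10, slack=2)
Line 10: ['wolf', 'storm'] (min_width=10, slack=2)
Line 11: ['window', 'brown'] (min_width=12, slack=0)
Line 12: ['tomato'] (min_width=6, slack=6)

Answer: window brown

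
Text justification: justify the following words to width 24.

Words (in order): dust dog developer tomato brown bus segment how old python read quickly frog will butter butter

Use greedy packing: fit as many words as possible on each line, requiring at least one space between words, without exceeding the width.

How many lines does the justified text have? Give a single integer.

Line 1: ['dust', 'dog', 'developer'] (min_width=18, slack=6)
Line 2: ['tomato', 'brown', 'bus', 'segment'] (min_width=24, slack=0)
Line 3: ['how', 'old', 'python', 'read'] (min_width=19, slack=5)
Line 4: ['quickly', 'frog', 'will', 'butter'] (min_width=24, slack=0)
Line 5: ['butter'] (min_width=6, slack=18)
Total lines: 5

Answer: 5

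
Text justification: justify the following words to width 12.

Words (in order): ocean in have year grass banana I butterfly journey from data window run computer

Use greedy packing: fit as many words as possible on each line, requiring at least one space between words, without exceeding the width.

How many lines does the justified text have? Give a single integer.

Line 1: ['ocean', 'in'] (min_width=8, slack=4)
Line 2: ['have', 'year'] (min_width=9, slack=3)
Line 3: ['grass', 'banana'] (min_width=12, slack=0)
Line 4: ['I', 'butterfly'] (min_width=11, slack=1)
Line 5: ['journey', 'from'] (min_width=12, slack=0)
Line 6: ['data', 'window'] (min_width=11, slack=1)
Line 7: ['run', 'computer'] (min_width=12, slack=0)
Total lines: 7

Answer: 7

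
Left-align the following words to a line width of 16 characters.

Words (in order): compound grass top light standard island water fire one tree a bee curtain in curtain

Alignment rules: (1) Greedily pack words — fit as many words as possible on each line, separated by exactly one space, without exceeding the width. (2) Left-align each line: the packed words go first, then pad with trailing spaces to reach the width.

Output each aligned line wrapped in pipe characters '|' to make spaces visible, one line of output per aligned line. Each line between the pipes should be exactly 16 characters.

Line 1: ['compound', 'grass'] (min_width=14, slack=2)
Line 2: ['top', 'light'] (min_width=9, slack=7)
Line 3: ['standard', 'island'] (min_width=15, slack=1)
Line 4: ['water', 'fire', 'one'] (min_width=14, slack=2)
Line 5: ['tree', 'a', 'bee'] (min_width=10, slack=6)
Line 6: ['curtain', 'in'] (min_width=10, slack=6)
Line 7: ['curtain'] (min_width=7, slack=9)

Answer: |compound grass  |
|top light       |
|standard island |
|water fire one  |
|tree a bee      |
|curtain in      |
|curtain         |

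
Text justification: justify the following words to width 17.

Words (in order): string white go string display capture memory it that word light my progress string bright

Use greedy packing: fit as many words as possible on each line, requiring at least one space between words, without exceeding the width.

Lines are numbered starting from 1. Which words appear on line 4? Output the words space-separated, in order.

Line 1: ['string', 'white', 'go'] (min_width=15, slack=2)
Line 2: ['string', 'display'] (min_width=14, slack=3)
Line 3: ['capture', 'memory', 'it'] (min_width=17, slack=0)
Line 4: ['that', 'word', 'light'] (min_width=15, slack=2)
Line 5: ['my', 'progress'] (min_width=11, slack=6)
Line 6: ['string', 'bright'] (min_width=13, slack=4)

Answer: that word light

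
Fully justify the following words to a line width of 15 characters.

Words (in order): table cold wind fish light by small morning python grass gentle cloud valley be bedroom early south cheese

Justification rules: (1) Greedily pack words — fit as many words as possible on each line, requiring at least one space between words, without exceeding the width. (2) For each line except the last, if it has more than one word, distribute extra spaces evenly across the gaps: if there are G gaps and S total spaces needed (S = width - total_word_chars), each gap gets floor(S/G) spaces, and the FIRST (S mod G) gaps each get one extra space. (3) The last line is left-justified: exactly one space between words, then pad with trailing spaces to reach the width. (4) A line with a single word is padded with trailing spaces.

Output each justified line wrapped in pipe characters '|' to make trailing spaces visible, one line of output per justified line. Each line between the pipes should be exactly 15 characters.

Line 1: ['table', 'cold', 'wind'] (min_width=15, slack=0)
Line 2: ['fish', 'light', 'by'] (min_width=13, slack=2)
Line 3: ['small', 'morning'] (min_width=13, slack=2)
Line 4: ['python', 'grass'] (min_width=12, slack=3)
Line 5: ['gentle', 'cloud'] (min_width=12, slack=3)
Line 6: ['valley', 'be'] (min_width=9, slack=6)
Line 7: ['bedroom', 'early'] (min_width=13, slack=2)
Line 8: ['south', 'cheese'] (min_width=12, slack=3)

Answer: |table cold wind|
|fish  light  by|
|small   morning|
|python    grass|
|gentle    cloud|
|valley       be|
|bedroom   early|
|south cheese   |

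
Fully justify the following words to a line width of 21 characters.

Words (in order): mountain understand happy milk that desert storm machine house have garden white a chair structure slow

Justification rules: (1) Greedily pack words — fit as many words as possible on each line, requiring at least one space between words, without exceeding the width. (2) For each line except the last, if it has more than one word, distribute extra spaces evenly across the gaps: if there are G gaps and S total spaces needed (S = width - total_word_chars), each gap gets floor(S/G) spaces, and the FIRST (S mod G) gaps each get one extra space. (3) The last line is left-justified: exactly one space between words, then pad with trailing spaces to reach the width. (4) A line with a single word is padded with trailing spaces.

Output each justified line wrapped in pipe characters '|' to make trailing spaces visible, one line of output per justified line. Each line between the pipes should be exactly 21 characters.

Line 1: ['mountain', 'understand'] (min_width=19, slack=2)
Line 2: ['happy', 'milk', 'that'] (min_width=15, slack=6)
Line 3: ['desert', 'storm', 'machine'] (min_width=20, slack=1)
Line 4: ['house', 'have', 'garden'] (min_width=17, slack=4)
Line 5: ['white', 'a', 'chair'] (min_width=13, slack=8)
Line 6: ['structure', 'slow'] (min_width=14, slack=7)

Answer: |mountain   understand|
|happy    milk    that|
|desert  storm machine|
|house   have   garden|
|white     a     chair|
|structure slow       |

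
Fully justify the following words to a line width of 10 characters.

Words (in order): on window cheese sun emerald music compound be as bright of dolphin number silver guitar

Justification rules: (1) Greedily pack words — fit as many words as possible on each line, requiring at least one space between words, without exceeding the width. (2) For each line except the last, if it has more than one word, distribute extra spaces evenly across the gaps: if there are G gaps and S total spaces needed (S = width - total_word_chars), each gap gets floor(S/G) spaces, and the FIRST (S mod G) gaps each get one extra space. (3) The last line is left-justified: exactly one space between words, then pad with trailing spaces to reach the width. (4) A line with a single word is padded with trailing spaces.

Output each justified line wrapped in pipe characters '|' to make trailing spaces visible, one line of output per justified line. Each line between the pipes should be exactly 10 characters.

Line 1: ['on', 'window'] (min_width=9, slack=1)
Line 2: ['cheese', 'sun'] (min_width=10, slack=0)
Line 3: ['emerald'] (min_width=7, slack=3)
Line 4: ['music'] (min_width=5, slack=5)
Line 5: ['compound'] (min_width=8, slack=2)
Line 6: ['be', 'as'] (min_width=5, slack=5)
Line 7: ['bright', 'of'] (min_width=9, slack=1)
Line 8: ['dolphin'] (min_width=7, slack=3)
Line 9: ['number'] (min_width=6, slack=4)
Line 10: ['silver'] (min_width=6, slack=4)
Line 11: ['guitar'] (min_width=6, slack=4)

Answer: |on  window|
|cheese sun|
|emerald   |
|music     |
|compound  |
|be      as|
|bright  of|
|dolphin   |
|number    |
|silver    |
|guitar    |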